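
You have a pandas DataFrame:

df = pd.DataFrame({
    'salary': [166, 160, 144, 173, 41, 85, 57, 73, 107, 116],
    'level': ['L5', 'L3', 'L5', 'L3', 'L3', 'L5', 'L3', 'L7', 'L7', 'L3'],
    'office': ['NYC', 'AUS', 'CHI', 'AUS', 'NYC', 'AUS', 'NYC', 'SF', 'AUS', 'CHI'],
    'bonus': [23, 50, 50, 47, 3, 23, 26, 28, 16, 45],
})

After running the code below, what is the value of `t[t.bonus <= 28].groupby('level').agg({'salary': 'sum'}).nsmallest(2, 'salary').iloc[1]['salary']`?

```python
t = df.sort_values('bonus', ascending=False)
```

180

sort by bonus descending:
   salary level office  bonus
1     160    L3    AUS     50
2     144    L5    CHI     50
3     173    L3    AUS     47
9     116    L3    CHI     45
7      73    L7     SF     28
6      57    L3    NYC     26
0     166    L5    NYC     23
5      85    L5    AUS     23
8     107    L7    AUS     16
4      41    L3    NYC      3
filter rows where bonus <= 28:
   salary level office  bonus
7      73    L7     SF     28
6      57    L3    NYC     26
0     166    L5    NYC     23
5      85    L5    AUS     23
8     107    L7    AUS     16
4      41    L3    NYC      3
group by level, sum of salary:
       salary
level        
L3         98
L5        251
L7        180
take 2 rows with smallest salary:
       salary
level        
L3         98
L7        180
Finally, value at position 1, column 'salary' = 180.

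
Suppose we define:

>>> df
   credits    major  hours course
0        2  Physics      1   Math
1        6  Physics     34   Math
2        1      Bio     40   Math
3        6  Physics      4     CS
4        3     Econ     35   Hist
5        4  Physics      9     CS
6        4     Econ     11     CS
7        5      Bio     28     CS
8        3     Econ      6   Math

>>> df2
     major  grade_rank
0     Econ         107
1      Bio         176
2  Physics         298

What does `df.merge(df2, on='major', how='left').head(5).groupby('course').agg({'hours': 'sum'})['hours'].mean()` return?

38.0

merge on 'major' (how='left') → 9 rows:
   credits    major  hours course  grade_rank
0        2  Physics      1   Math         298
1        6  Physics     34   Math         298
2        1      Bio     40   Math         176
3        6  Physics      4     CS         298
4        3     Econ     35   Hist         107
5        4  Physics      9     CS         298
6        4     Econ     11     CS         107
7        5      Bio     28     CS         176
8        3     Econ      6   Math         107
take first 5 rows:
   credits    major  hours course  grade_rank
0        2  Physics      1   Math         298
1        6  Physics     34   Math         298
2        1      Bio     40   Math         176
3        6  Physics      4     CS         298
4        3     Econ     35   Hist         107
group by course, sum of hours:
        hours
course       
CS          4
Hist       35
Math       75
Hence 38.0.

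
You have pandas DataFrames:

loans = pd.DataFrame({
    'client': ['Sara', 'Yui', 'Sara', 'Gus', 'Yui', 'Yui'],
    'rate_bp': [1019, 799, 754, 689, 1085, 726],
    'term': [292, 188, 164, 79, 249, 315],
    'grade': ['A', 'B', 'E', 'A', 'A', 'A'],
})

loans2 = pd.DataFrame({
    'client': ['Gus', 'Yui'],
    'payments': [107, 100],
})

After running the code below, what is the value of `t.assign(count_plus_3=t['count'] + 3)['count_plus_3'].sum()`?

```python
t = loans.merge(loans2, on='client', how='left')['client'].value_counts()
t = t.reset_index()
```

merge on 'client' (how='left') → 6 rows:
  client  rate_bp  term grade  payments
0   Sara     1019   292     A       NaN
1    Yui      799   188     B     100.0
2   Sara      754   164     E       NaN
3    Gus      689    79     A     107.0
4    Yui     1085   249     A     100.0
5    Yui      726   315     A     100.0
value_counts of client:
client
Yui     3
Sara    2
Gus     1
Name: count, dtype: int64
reset_index():
  client  count
0    Yui      3
1   Sara      2
2    Gus      1
add column count_plus_3 = t['count'] + 3:
  client  count  count_plus_3
0    Yui      3             6
1   Sara      2             5
2    Gus      1             4
sum of column 'count_plus_3' → 15

15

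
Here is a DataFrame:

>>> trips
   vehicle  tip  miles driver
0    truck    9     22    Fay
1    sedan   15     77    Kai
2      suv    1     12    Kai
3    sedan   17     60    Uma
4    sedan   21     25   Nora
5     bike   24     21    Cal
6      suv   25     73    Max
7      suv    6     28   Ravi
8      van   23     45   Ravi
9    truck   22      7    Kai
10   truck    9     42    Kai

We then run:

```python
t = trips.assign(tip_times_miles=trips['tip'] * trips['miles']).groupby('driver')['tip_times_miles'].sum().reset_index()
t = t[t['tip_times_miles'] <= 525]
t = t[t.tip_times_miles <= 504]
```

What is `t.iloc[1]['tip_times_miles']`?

add column tip_times_miles = trips['tip'] * trips['miles']:
   vehicle  tip  miles driver  tip_times_miles
0    truck    9     22    Fay              198
1    sedan   15     77    Kai             1155
2      suv    1     12    Kai               12
3    sedan   17     60    Uma             1020
4    sedan   21     25   Nora              525
5     bike   24     21    Cal              504
6      suv   25     73    Max             1825
7      suv    6     28   Ravi              168
8      van   23     45   Ravi             1035
9    truck   22      7    Kai              154
10   truck    9     42    Kai              378
group by driver, sum of tip_times_miles:
driver
Cal      504
Fay      198
Kai     1699
Max     1825
Nora     525
Ravi    1203
Uma     1020
Name: tip_times_miles, dtype: int64
reset_index():
  driver  tip_times_miles
0    Cal              504
1    Fay              198
2    Kai             1699
3    Max             1825
4   Nora              525
5   Ravi             1203
6    Uma             1020
filter rows where tip_times_miles <= 525:
  driver  tip_times_miles
0    Cal              504
1    Fay              198
4   Nora              525
filter rows where tip_times_miles <= 504:
  driver  tip_times_miles
0    Cal              504
1    Fay              198
So iloc[1]['tip_times_miles'] = 198.

198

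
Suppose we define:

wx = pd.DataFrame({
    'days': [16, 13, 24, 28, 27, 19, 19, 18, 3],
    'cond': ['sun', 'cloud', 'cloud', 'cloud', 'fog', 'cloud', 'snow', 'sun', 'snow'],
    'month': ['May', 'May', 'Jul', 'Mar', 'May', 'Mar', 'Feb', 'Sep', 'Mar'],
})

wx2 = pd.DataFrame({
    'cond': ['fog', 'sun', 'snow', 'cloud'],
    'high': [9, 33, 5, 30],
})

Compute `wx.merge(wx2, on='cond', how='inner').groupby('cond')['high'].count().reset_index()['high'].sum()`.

merge on 'cond' (how='inner') → 9 rows:
   days   cond month  high
0    16    sun   May    33
1    13  cloud   May    30
2    24  cloud   Jul    30
3    28  cloud   Mar    30
4    27    fog   May     9
5    19  cloud   Mar    30
6    19   snow   Feb     5
7    18    sun   Sep    33
8     3   snow   Mar     5
group by cond, count of high:
cond
cloud    4
fog      1
snow     2
sun      2
Name: high, dtype: int64
reset_index():
    cond  high
0  cloud     4
1    fog     1
2   snow     2
3    sun     2

9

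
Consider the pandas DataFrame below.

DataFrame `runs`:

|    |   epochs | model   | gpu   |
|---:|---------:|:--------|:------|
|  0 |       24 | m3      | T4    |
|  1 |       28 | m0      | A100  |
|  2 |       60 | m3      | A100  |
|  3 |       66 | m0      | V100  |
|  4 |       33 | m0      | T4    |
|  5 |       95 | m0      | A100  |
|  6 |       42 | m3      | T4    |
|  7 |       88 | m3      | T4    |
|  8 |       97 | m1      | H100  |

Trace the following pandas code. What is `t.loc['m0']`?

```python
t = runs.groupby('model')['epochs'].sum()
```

group by model, sum of epochs:
model
m0    222
m1     97
m3    214
Name: epochs, dtype: int64

222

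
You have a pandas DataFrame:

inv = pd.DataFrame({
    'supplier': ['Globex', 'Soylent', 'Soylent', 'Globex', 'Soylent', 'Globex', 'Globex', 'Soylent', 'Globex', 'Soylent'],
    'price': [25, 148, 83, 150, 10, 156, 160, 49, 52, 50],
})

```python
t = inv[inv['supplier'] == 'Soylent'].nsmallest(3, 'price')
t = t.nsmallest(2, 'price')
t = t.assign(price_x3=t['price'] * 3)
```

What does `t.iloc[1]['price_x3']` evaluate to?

filter rows where supplier == 'Soylent':
  supplier  price
1  Soylent    148
2  Soylent     83
4  Soylent     10
7  Soylent     49
9  Soylent     50
take 3 rows with smallest price:
  supplier  price
4  Soylent     10
7  Soylent     49
9  Soylent     50
take 2 rows with smallest price:
  supplier  price
4  Soylent     10
7  Soylent     49
add column price_x3 = t['price'] * 3:
  supplier  price  price_x3
4  Soylent     10        30
7  Soylent     49       147
Reading off the value at position 1, column 'price_x3', we get 147.

147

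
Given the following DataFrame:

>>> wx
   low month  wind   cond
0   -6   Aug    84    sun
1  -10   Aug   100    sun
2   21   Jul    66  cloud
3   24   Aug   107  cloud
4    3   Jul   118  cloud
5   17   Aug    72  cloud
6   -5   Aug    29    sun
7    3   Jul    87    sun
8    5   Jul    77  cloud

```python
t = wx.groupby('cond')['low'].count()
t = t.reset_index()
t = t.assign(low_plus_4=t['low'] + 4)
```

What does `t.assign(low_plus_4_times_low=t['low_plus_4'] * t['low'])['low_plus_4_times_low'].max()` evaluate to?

45

group by cond, count of low:
cond
cloud    5
sun      4
Name: low, dtype: int64
reset_index():
    cond  low
0  cloud    5
1    sun    4
add column low_plus_4 = t['low'] + 4:
    cond  low  low_plus_4
0  cloud    5           9
1    sun    4           8
add column low_plus_4_times_low = t['low_plus_4'] * t['low']:
    cond  low  low_plus_4  low_plus_4_times_low
0  cloud    5           9                    45
1    sun    4           8                    32
So max() = 45.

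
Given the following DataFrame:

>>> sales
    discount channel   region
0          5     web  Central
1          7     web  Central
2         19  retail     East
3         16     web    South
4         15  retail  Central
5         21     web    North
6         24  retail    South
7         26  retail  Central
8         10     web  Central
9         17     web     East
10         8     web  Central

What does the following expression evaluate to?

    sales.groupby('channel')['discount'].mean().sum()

group by channel, mean of discount:
channel
retail    21.0
web       12.0
Name: discount, dtype: float64

33.0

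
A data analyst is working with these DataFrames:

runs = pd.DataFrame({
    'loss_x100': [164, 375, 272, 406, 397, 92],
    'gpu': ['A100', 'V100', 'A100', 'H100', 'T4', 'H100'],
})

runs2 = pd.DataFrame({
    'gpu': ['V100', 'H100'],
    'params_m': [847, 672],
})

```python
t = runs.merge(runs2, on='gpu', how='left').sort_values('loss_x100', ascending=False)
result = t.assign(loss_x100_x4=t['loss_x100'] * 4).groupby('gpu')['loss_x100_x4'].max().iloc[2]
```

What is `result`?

merge on 'gpu' (how='left') → 6 rows:
   loss_x100   gpu  params_m
0        164  A100       NaN
1        375  V100     847.0
2        272  A100       NaN
3        406  H100     672.0
4        397    T4       NaN
5         92  H100     672.0
sort by loss_x100 descending:
   loss_x100   gpu  params_m
3        406  H100     672.0
4        397    T4       NaN
1        375  V100     847.0
2        272  A100       NaN
0        164  A100       NaN
5         92  H100     672.0
add column loss_x100_x4 = t['loss_x100'] * 4:
   loss_x100   gpu  params_m  loss_x100_x4
3        406  H100     672.0          1624
4        397    T4       NaN          1588
1        375  V100     847.0          1500
2        272  A100       NaN          1088
0        164  A100       NaN           656
5         92  H100     672.0           368
group by gpu, max of loss_x100_x4:
gpu
A100    1088
H100    1624
T4      1588
V100    1500
Name: loss_x100_x4, dtype: int64
So iloc[2] = 1588.

1588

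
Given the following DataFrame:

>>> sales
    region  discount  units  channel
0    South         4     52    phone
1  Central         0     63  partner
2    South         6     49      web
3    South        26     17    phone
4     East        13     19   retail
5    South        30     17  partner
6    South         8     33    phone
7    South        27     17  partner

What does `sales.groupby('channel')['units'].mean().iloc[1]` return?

34.0

group by channel, mean of units:
channel
partner    32.333333
phone      34.000000
retail     19.000000
web        49.000000
Name: units, dtype: float64
Reading off the value at position 1, we get 34.0.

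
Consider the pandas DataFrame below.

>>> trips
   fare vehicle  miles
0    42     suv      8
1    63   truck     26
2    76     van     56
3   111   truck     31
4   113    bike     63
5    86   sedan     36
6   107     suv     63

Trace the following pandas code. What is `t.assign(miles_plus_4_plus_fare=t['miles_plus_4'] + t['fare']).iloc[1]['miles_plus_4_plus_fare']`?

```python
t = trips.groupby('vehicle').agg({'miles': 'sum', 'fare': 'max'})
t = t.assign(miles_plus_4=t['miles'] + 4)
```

126

group by vehicle: sum(miles), max(fare):
         miles  fare
vehicle             
bike        63   113
sedan       36    86
suv         71   107
truck       57   111
van         56    76
add column miles_plus_4 = t['miles'] + 4:
         miles  fare  miles_plus_4
vehicle                           
bike        63   113            67
sedan       36    86            40
suv         71   107            75
truck       57   111            61
van         56    76            60
add column miles_plus_4_plus_fare = t['miles_plus_4'] + t['fare']:
         miles  fare  miles_plus_4  miles_plus_4_plus_fare
vehicle                                                   
bike        63   113            67                     180
sedan       36    86            40                     126
suv         71   107            75                     182
truck       57   111            61                     172
van         56    76            60                     136
Finally, value at position 1, column 'miles_plus_4_plus_fare' = 126.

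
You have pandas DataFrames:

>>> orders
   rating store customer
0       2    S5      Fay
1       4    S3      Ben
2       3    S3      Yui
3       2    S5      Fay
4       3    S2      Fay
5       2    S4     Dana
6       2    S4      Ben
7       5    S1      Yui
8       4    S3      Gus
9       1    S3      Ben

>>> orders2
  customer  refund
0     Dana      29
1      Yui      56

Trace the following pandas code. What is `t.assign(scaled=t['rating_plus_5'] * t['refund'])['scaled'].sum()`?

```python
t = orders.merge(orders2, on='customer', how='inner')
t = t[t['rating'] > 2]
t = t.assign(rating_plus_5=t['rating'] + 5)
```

merge on 'customer' (how='inner') → 3 rows:
   rating store customer  refund
0       3    S3      Yui      56
1       2    S4     Dana      29
2       5    S1      Yui      56
filter rows where rating > 2:
   rating store customer  refund
0       3    S3      Yui      56
2       5    S1      Yui      56
add column rating_plus_5 = t['rating'] + 5:
   rating store customer  refund  rating_plus_5
0       3    S3      Yui      56              8
2       5    S1      Yui      56             10
add column scaled = t['rating_plus_5'] * t['refund']:
   rating store customer  refund  rating_plus_5  scaled
0       3    S3      Yui      56              8     448
2       5    S1      Yui      56             10     560
sum of column 'scaled' → 1008

1008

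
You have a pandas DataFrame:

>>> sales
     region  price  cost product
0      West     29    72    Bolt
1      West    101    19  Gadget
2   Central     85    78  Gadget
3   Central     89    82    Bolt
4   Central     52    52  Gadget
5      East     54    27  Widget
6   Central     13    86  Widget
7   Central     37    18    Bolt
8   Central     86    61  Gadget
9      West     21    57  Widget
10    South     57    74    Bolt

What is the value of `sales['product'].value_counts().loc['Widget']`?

3

value_counts of product:
product
Bolt      4
Gadget    4
Widget    3
Name: count, dtype: int64
Taking the value at index 'Widget' gives 3.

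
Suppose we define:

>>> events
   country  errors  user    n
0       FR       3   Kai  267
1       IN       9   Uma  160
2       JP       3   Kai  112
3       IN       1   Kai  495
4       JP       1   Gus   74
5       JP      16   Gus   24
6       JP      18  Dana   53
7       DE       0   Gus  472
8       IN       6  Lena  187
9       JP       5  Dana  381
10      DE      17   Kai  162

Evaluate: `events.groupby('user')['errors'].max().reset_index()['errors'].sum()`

66

group by user, max of errors:
user
Dana    18
Gus     16
Kai     17
Lena     6
Uma      9
Name: errors, dtype: int64
reset_index():
   user  errors
0  Dana      18
1   Gus      16
2   Kai      17
3  Lena       6
4   Uma       9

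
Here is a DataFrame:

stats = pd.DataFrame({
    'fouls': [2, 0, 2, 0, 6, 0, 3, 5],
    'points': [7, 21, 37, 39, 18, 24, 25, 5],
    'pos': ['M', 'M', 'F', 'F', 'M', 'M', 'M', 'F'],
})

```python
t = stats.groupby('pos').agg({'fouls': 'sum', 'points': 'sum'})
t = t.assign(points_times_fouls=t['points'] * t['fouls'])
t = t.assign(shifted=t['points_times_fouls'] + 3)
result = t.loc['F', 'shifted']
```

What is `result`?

570

group by pos: sum(fouls), sum(points):
     fouls  points
pos               
F        7      81
M       11      95
add column points_times_fouls = t['points'] * t['fouls']:
     fouls  points  points_times_fouls
pos                                   
F        7      81                 567
M       11      95                1045
add column shifted = t['points_times_fouls'] + 3:
     fouls  points  points_times_fouls  shifted
pos                                            
F        7      81                 567      570
M       11      95                1045     1048
Hence 570.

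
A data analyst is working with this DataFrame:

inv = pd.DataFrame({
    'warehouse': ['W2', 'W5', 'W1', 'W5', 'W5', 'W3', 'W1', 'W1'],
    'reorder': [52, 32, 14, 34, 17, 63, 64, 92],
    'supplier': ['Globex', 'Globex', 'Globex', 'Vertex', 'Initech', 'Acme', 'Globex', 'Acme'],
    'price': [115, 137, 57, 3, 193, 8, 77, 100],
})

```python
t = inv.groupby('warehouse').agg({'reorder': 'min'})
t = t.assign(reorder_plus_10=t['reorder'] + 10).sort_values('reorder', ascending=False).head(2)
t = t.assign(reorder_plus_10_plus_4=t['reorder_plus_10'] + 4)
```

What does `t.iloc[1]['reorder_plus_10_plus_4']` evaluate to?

66

group by warehouse, min of reorder:
           reorder
warehouse         
W1              14
W2              52
W3              63
W5              17
add column reorder_plus_10 = t['reorder'] + 10:
           reorder  reorder_plus_10
warehouse                          
W1              14               24
W2              52               62
W3              63               73
W5              17               27
sort by reorder descending:
           reorder  reorder_plus_10
warehouse                          
W3              63               73
W2              52               62
W5              17               27
W1              14               24
take first 2 rows:
           reorder  reorder_plus_10
warehouse                          
W3              63               73
W2              52               62
add column reorder_plus_10_plus_4 = t['reorder_plus_10'] + 4:
           reorder  reorder_plus_10  reorder_plus_10_plus_4
warehouse                                                  
W3              63               73                      77
W2              52               62                      66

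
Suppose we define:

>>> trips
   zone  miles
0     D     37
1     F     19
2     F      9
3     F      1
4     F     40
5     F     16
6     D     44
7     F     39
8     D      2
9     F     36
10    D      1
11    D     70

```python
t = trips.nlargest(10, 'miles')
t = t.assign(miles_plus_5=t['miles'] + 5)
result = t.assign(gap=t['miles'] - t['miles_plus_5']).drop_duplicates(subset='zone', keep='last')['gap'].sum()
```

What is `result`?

take 10 rows with largest miles:
   zone  miles
11    D     70
6     D     44
4     F     40
7     F     39
0     D     37
9     F     36
1     F     19
5     F     16
2     F      9
8     D      2
add column miles_plus_5 = t['miles'] + 5:
   zone  miles  miles_plus_5
11    D     70            75
6     D     44            49
4     F     40            45
7     F     39            44
0     D     37            42
9     F     36            41
1     F     19            24
5     F     16            21
2     F      9            14
8     D      2             7
add column gap = t['miles'] - t['miles_plus_5']:
   zone  miles  miles_plus_5  gap
11    D     70            75   -5
6     D     44            49   -5
4     F     40            45   -5
7     F     39            44   -5
0     D     37            42   -5
9     F     36            41   -5
1     F     19            24   -5
5     F     16            21   -5
2     F      9            14   -5
8     D      2             7   -5
drop duplicate zone (keep=last):
  zone  miles  miles_plus_5  gap
2    F      9            14   -5
8    D      2             7   -5
Reading off the sum of column 'gap', we get -10.

-10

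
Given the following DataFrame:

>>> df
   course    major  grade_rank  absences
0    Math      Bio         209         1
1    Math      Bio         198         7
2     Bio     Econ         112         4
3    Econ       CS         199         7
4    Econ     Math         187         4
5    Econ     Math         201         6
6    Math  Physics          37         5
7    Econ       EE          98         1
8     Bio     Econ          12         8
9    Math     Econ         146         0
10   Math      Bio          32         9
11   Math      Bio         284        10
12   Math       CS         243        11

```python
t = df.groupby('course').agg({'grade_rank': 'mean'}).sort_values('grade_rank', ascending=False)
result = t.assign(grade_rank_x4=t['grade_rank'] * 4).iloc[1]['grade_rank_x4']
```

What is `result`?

group by course, mean of grade_rank:
        grade_rank
course            
Bio      62.000000
Econ    171.250000
Math    164.142857
sort by grade_rank descending:
        grade_rank
course            
Econ    171.250000
Math    164.142857
Bio      62.000000
add column grade_rank_x4 = t['grade_rank'] * 4:
        grade_rank  grade_rank_x4
course                           
Econ    171.250000     685.000000
Math    164.142857     656.571429
Bio      62.000000     248.000000
Reading off the value at position 1, column 'grade_rank_x4', we get 656.571428571.

656.571428571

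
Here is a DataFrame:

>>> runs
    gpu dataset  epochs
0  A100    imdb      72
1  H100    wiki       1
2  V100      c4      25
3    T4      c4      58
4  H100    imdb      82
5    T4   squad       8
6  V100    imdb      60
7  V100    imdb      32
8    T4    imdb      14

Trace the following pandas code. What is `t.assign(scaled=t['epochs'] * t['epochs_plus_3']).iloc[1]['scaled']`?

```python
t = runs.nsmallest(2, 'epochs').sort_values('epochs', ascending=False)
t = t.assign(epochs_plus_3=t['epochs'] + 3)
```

take 2 rows with smallest epochs:
    gpu dataset  epochs
1  H100    wiki       1
5    T4   squad       8
sort by epochs descending:
    gpu dataset  epochs
5    T4   squad       8
1  H100    wiki       1
add column epochs_plus_3 = t['epochs'] + 3:
    gpu dataset  epochs  epochs_plus_3
5    T4   squad       8             11
1  H100    wiki       1              4
add column scaled = t['epochs'] * t['epochs_plus_3']:
    gpu dataset  epochs  epochs_plus_3  scaled
5    T4   squad       8             11      88
1  H100    wiki       1              4       4
Reading off the value at position 1, column 'scaled', we get 4.

4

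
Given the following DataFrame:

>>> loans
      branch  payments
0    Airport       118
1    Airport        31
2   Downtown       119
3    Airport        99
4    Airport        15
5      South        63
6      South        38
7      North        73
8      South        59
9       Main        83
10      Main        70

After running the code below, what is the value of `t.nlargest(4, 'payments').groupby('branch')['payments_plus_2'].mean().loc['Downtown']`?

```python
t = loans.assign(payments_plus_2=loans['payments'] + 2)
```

add column payments_plus_2 = loans['payments'] + 2:
      branch  payments  payments_plus_2
0    Airport       118              120
1    Airport        31               33
2   Downtown       119              121
3    Airport        99              101
4    Airport        15               17
5      South        63               65
6      South        38               40
7      North        73               75
8      South        59               61
9       Main        83               85
10      Main        70               72
take 4 rows with largest payments:
     branch  payments  payments_plus_2
2  Downtown       119              121
0   Airport       118              120
3   Airport        99              101
9      Main        83               85
group by branch, mean of payments_plus_2:
branch
Airport     110.5
Downtown    121.0
Main         85.0
Name: payments_plus_2, dtype: float64

121.0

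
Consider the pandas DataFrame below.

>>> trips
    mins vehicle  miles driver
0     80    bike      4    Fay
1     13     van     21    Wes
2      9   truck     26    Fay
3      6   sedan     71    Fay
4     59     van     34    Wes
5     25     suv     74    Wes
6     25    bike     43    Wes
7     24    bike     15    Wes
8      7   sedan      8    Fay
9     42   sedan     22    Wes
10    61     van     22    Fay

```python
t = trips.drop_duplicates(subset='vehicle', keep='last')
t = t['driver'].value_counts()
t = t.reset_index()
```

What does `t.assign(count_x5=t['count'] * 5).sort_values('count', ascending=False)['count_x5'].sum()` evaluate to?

25

drop duplicate vehicle (keep=last):
    mins vehicle  miles driver
2      9   truck     26    Fay
5     25     suv     74    Wes
7     24    bike     15    Wes
9     42   sedan     22    Wes
10    61     van     22    Fay
value_counts of driver:
driver
Wes    3
Fay    2
Name: count, dtype: int64
reset_index():
  driver  count
0    Wes      3
1    Fay      2
add column count_x5 = t['count'] * 5:
  driver  count  count_x5
0    Wes      3        15
1    Fay      2        10
sort by count descending:
  driver  count  count_x5
0    Wes      3        15
1    Fay      2        10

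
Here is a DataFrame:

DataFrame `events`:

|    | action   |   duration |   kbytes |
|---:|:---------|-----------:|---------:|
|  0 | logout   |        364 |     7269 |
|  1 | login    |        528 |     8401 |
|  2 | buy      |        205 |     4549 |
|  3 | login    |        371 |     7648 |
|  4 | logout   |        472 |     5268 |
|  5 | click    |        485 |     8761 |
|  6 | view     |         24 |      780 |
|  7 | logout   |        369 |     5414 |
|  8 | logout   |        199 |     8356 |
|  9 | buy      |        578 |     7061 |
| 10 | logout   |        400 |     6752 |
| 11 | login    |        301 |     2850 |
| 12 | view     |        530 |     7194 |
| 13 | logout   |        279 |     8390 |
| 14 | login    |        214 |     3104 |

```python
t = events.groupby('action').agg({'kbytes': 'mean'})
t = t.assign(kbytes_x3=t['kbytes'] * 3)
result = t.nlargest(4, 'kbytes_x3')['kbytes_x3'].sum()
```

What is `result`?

group by action, mean of kbytes:
             kbytes
action             
buy     5805.000000
click   8761.000000
login   5500.750000
logout  6908.166667
view    3987.000000
add column kbytes_x3 = t['kbytes'] * 3:
             kbytes  kbytes_x3
action                        
buy     5805.000000   17415.00
click   8761.000000   26283.00
login   5500.750000   16502.25
logout  6908.166667   20724.50
view    3987.000000   11961.00
take 4 rows with largest kbytes_x3:
             kbytes  kbytes_x3
action                        
click   8761.000000   26283.00
logout  6908.166667   20724.50
buy     5805.000000   17415.00
login   5500.750000   16502.25
Finally, sum of column 'kbytes_x3' = 80924.75.

80924.75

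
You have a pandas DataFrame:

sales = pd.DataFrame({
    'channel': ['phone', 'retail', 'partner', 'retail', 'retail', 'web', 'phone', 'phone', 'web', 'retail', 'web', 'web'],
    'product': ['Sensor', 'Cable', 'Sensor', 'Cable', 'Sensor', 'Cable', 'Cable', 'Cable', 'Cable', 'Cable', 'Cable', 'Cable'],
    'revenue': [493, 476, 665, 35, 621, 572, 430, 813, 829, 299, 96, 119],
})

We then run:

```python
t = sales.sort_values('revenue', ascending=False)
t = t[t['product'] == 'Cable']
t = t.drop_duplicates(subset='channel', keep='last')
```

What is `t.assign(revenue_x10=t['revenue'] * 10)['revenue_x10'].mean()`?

sort by revenue descending:
    channel product  revenue
8       web   Cable      829
7     phone   Cable      813
2   partner  Sensor      665
4    retail  Sensor      621
5       web   Cable      572
0     phone  Sensor      493
1    retail   Cable      476
6     phone   Cable      430
9    retail   Cable      299
11      web   Cable      119
10      web   Cable       96
3    retail   Cable       35
filter rows where product == 'Cable':
   channel product  revenue
8      web   Cable      829
7    phone   Cable      813
5      web   Cable      572
1   retail   Cable      476
6    phone   Cable      430
9   retail   Cable      299
11     web   Cable      119
10     web   Cable       96
3   retail   Cable       35
drop duplicate channel (keep=last):
   channel product  revenue
6    phone   Cable      430
10     web   Cable       96
3   retail   Cable       35
add column revenue_x10 = t['revenue'] * 10:
   channel product  revenue  revenue_x10
6    phone   Cable      430         4300
10     web   Cable       96          960
3   retail   Cable       35          350

1870.0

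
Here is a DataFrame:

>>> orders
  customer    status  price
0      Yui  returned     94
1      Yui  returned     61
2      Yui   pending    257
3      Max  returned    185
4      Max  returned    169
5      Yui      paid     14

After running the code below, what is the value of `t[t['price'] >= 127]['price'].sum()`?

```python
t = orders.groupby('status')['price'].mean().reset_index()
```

384.25

group by status, mean of price:
status
paid         14.00
pending     257.00
returned    127.25
Name: price, dtype: float64
reset_index():
     status   price
0      paid   14.00
1   pending  257.00
2  returned  127.25
filter rows where price >= 127:
     status   price
1   pending  257.00
2  returned  127.25
Finally, sum of column 'price' = 384.25.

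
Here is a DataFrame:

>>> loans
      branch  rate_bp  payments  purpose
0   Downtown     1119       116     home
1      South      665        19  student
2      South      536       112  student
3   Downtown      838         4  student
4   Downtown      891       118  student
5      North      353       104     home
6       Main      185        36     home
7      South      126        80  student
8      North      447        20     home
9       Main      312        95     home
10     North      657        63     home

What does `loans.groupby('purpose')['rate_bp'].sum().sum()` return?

6129

group by purpose, sum of rate_bp:
purpose
home       3073
student    3056
Name: rate_bp, dtype: int64
Reading off the sum of the resulting series, we get 6129.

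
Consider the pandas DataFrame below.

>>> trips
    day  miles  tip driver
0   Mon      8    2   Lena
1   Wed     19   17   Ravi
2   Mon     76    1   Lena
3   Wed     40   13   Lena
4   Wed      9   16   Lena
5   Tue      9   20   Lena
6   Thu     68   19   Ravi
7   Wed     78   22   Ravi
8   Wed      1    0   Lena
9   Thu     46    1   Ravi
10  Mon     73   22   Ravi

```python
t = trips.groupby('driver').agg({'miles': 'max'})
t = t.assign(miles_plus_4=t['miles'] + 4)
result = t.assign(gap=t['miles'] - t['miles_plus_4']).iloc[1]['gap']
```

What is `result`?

-4

group by driver, max of miles:
        miles
driver       
Lena       76
Ravi       78
add column miles_plus_4 = t['miles'] + 4:
        miles  miles_plus_4
driver                     
Lena       76            80
Ravi       78            82
add column gap = t['miles'] - t['miles_plus_4']:
        miles  miles_plus_4  gap
driver                          
Lena       76            80   -4
Ravi       78            82   -4
Reading off the value at position 1, column 'gap', we get -4.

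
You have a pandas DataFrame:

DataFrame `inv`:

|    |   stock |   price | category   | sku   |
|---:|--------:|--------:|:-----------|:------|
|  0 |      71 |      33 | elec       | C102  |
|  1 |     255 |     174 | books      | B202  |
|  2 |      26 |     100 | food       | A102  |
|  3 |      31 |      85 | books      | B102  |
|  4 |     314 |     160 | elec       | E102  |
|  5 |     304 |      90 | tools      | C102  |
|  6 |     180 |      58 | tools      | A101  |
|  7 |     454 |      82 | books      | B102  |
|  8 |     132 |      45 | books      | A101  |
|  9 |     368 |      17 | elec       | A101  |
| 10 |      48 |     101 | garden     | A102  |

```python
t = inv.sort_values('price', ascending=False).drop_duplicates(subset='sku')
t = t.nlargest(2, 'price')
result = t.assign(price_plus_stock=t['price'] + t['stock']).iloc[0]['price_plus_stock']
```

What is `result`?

sort by price descending:
    stock  price category   sku
1     255    174    books  B202
4     314    160     elec  E102
10     48    101   garden  A102
2      26    100     food  A102
5     304     90    tools  C102
3      31     85    books  B102
7     454     82    books  B102
6     180     58    tools  A101
8     132     45    books  A101
0      71     33     elec  C102
9     368     17     elec  A101
drop duplicate sku (keep=first):
    stock  price category   sku
1     255    174    books  B202
4     314    160     elec  E102
10     48    101   garden  A102
5     304     90    tools  C102
3      31     85    books  B102
6     180     58    tools  A101
take 2 rows with largest price:
   stock  price category   sku
1    255    174    books  B202
4    314    160     elec  E102
add column price_plus_stock = t['price'] + t['stock']:
   stock  price category   sku  price_plus_stock
1    255    174    books  B202               429
4    314    160     elec  E102               474
Reading off the value at position 0, column 'price_plus_stock', we get 429.

429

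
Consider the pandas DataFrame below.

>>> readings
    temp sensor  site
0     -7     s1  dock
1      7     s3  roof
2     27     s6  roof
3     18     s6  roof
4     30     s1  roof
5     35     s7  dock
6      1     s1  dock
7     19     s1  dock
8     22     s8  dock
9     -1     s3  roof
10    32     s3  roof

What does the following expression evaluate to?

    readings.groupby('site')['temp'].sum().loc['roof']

113

group by site, sum of temp:
site
dock     70
roof    113
Name: temp, dtype: int64
Then the value at index 'roof': 113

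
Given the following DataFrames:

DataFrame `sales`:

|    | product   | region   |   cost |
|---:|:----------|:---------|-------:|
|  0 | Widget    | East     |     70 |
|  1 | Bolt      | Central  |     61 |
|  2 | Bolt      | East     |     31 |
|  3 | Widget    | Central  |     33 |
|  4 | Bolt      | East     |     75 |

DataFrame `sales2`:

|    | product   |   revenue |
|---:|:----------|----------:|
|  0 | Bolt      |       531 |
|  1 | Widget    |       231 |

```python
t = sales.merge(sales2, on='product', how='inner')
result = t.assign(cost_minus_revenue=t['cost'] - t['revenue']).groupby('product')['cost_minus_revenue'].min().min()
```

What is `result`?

-500

merge on 'product' (how='inner') → 5 rows:
  product   region  cost  revenue
0  Widget     East    70      231
1    Bolt  Central    61      531
2    Bolt     East    31      531
3  Widget  Central    33      231
4    Bolt     East    75      531
add column cost_minus_revenue = t['cost'] - t['revenue']:
  product   region  cost  revenue  cost_minus_revenue
0  Widget     East    70      231                -161
1    Bolt  Central    61      531                -470
2    Bolt     East    31      531                -500
3  Widget  Central    33      231                -198
4    Bolt     East    75      531                -456
group by product, min of cost_minus_revenue:
product
Bolt     -500
Widget   -198
Name: cost_minus_revenue, dtype: int64
min of the resulting series → -500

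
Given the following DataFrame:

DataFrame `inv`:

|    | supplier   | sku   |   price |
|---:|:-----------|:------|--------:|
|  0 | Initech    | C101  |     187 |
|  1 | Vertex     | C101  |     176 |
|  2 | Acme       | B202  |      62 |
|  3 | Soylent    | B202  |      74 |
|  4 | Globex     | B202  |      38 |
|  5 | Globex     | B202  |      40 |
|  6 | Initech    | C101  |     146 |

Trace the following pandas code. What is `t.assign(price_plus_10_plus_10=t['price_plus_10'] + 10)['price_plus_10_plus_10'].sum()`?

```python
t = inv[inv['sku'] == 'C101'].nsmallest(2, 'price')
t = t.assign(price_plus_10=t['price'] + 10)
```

362

filter rows where sku == 'C101':
  supplier   sku  price
0  Initech  C101    187
1   Vertex  C101    176
6  Initech  C101    146
take 2 rows with smallest price:
  supplier   sku  price
6  Initech  C101    146
1   Vertex  C101    176
add column price_plus_10 = t['price'] + 10:
  supplier   sku  price  price_plus_10
6  Initech  C101    146            156
1   Vertex  C101    176            186
add column price_plus_10_plus_10 = t['price_plus_10'] + 10:
  supplier   sku  price  price_plus_10  price_plus_10_plus_10
6  Initech  C101    146            156                    166
1   Vertex  C101    176            186                    196
Reading off the sum of column 'price_plus_10_plus_10', we get 362.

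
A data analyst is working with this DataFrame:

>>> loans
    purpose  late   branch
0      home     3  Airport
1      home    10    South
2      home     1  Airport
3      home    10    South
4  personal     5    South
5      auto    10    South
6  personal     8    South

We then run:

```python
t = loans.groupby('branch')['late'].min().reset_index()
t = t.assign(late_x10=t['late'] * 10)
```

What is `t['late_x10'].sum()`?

60

group by branch, min of late:
branch
Airport    1
South      5
Name: late, dtype: int64
reset_index():
    branch  late
0  Airport     1
1    South     5
add column late_x10 = t['late'] * 10:
    branch  late  late_x10
0  Airport     1        10
1    South     5        50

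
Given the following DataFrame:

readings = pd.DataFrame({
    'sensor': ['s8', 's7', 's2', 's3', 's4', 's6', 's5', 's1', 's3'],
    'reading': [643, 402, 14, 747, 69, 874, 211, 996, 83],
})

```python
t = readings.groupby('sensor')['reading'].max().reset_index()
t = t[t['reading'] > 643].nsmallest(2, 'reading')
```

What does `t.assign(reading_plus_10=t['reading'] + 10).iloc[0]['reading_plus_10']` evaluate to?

group by sensor, max of reading:
sensor
s1    996
s2     14
s3    747
s4     69
s5    211
s6    874
s7    402
s8    643
Name: reading, dtype: int64
reset_index():
  sensor  reading
0     s1      996
1     s2       14
2     s3      747
3     s4       69
4     s5      211
5     s6      874
6     s7      402
7     s8      643
filter rows where reading > 643:
  sensor  reading
0     s1      996
2     s3      747
5     s6      874
take 2 rows with smallest reading:
  sensor  reading
2     s3      747
5     s6      874
add column reading_plus_10 = t['reading'] + 10:
  sensor  reading  reading_plus_10
2     s3      747              757
5     s6      874              884
Taking the value at position 0, column 'reading_plus_10' gives 757.

757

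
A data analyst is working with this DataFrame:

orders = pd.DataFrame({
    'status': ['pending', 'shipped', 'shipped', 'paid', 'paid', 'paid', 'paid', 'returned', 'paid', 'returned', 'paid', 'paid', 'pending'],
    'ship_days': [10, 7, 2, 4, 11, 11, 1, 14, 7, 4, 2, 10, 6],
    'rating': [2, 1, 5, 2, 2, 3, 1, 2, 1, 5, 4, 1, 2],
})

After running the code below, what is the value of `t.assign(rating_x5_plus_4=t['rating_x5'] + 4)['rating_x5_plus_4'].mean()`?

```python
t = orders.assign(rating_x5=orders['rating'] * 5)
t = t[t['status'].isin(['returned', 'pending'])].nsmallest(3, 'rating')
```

14.0

add column rating_x5 = orders['rating'] * 5:
      status  ship_days  rating  rating_x5
0    pending         10       2         10
1    shipped          7       1          5
2    shipped          2       5         25
3       paid          4       2         10
4       paid         11       2         10
5       paid         11       3         15
6       paid          1       1          5
7   returned         14       2         10
8       paid          7       1          5
9   returned          4       5         25
10      paid          2       4         20
11      paid         10       1          5
12   pending          6       2         10
filter rows where status in ['returned', 'pending']:
      status  ship_days  rating  rating_x5
0    pending         10       2         10
7   returned         14       2         10
9   returned          4       5         25
12   pending          6       2         10
take 3 rows with smallest rating:
      status  ship_days  rating  rating_x5
0    pending         10       2         10
7   returned         14       2         10
12   pending          6       2         10
add column rating_x5_plus_4 = t['rating_x5'] + 4:
      status  ship_days  rating  rating_x5  rating_x5_plus_4
0    pending         10       2         10                14
7   returned         14       2         10                14
12   pending          6       2         10                14
Reading off the mean of column 'rating_x5_plus_4', we get 14.0.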